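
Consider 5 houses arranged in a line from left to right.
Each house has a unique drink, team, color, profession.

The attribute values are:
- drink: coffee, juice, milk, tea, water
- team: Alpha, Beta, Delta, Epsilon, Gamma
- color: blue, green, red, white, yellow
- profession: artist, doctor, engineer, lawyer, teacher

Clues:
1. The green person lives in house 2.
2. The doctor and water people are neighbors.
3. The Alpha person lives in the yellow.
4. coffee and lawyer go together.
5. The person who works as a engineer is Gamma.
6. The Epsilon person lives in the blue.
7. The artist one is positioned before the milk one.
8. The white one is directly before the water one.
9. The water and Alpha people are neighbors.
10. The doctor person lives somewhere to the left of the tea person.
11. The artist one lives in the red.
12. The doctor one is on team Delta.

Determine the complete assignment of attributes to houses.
Solution:

House | Drink | Team | Color | Profession
-----------------------------------------
  1   | juice | Delta | white | doctor
  2   | water | Gamma | green | engineer
  3   | coffee | Alpha | yellow | lawyer
  4   | tea | Beta | red | artist
  5   | milk | Epsilon | blue | teacher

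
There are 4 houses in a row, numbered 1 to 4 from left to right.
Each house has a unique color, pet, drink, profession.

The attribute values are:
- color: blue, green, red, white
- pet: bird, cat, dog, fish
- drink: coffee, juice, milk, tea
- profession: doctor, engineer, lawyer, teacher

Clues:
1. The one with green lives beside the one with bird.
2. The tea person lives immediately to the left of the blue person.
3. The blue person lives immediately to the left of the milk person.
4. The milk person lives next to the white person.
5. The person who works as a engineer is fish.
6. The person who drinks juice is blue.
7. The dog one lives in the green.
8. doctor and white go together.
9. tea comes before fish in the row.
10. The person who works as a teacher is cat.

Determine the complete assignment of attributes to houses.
Solution:

House | Color | Pet | Drink | Profession
----------------------------------------
  1   | red | cat | tea | teacher
  2   | blue | fish | juice | engineer
  3   | green | dog | milk | lawyer
  4   | white | bird | coffee | doctor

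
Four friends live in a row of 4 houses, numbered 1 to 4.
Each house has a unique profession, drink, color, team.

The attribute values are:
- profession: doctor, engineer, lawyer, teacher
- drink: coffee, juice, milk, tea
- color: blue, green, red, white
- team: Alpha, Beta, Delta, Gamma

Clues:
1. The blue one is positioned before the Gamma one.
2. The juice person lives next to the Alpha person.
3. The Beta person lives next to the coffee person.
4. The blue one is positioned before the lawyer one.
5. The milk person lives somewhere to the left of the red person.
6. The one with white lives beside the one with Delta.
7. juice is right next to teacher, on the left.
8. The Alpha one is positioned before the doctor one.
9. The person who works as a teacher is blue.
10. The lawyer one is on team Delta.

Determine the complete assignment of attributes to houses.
Solution:

House | Profession | Drink | Color | Team
-----------------------------------------
  1   | engineer | juice | green | Beta
  2   | teacher | coffee | blue | Alpha
  3   | doctor | milk | white | Gamma
  4   | lawyer | tea | red | Delta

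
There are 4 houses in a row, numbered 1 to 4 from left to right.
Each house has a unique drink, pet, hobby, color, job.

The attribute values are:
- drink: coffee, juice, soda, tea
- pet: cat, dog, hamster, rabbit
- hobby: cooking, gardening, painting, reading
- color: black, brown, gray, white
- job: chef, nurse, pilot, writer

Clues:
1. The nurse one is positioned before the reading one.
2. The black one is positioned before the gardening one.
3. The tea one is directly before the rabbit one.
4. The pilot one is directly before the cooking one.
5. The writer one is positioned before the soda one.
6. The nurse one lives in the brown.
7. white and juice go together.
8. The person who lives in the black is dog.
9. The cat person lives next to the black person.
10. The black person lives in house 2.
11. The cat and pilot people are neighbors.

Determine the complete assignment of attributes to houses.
Solution:

House | Drink | Pet | Hobby | Color | Job
-----------------------------------------
  1   | coffee | cat | painting | brown | nurse
  2   | tea | dog | reading | black | pilot
  3   | juice | rabbit | cooking | white | writer
  4   | soda | hamster | gardening | gray | chef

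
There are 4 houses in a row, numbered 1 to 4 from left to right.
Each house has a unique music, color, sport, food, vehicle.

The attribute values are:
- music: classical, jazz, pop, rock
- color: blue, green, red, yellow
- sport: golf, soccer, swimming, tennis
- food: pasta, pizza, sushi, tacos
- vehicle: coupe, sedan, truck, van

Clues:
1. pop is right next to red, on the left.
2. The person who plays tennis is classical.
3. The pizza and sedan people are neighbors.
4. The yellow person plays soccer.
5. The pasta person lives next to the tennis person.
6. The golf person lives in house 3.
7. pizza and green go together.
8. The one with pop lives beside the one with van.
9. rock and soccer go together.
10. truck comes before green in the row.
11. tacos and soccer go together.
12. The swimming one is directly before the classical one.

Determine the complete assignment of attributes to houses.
Solution:

House | Music | Color | Sport | Food | Vehicle
----------------------------------------------
  1   | pop | blue | swimming | pasta | truck
  2   | classical | red | tennis | sushi | van
  3   | jazz | green | golf | pizza | coupe
  4   | rock | yellow | soccer | tacos | sedan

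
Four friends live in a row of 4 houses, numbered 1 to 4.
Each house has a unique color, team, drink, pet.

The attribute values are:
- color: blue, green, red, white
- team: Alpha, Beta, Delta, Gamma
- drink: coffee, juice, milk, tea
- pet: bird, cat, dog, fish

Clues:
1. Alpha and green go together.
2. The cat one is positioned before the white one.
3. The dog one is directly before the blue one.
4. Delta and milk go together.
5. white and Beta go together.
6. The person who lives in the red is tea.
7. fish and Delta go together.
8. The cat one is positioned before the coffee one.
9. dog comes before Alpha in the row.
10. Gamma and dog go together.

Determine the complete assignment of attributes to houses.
Solution:

House | Color | Team | Drink | Pet
----------------------------------
  1   | red | Gamma | tea | dog
  2   | blue | Delta | milk | fish
  3   | green | Alpha | juice | cat
  4   | white | Beta | coffee | bird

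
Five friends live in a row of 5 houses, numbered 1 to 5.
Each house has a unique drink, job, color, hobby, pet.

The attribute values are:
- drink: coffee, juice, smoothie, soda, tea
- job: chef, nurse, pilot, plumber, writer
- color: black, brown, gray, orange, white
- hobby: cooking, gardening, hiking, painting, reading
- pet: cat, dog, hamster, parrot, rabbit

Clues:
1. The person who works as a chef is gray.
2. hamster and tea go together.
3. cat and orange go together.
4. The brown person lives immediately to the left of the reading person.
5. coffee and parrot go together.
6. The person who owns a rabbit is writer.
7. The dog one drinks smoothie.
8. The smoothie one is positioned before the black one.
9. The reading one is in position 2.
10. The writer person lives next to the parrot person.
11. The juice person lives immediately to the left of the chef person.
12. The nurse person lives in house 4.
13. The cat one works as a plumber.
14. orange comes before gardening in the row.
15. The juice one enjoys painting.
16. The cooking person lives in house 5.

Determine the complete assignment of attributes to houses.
Solution:

House | Drink | Job | Color | Hobby | Pet
-----------------------------------------
  1   | juice | writer | brown | painting | rabbit
  2   | coffee | chef | gray | reading | parrot
  3   | soda | plumber | orange | hiking | cat
  4   | smoothie | nurse | white | gardening | dog
  5   | tea | pilot | black | cooking | hamster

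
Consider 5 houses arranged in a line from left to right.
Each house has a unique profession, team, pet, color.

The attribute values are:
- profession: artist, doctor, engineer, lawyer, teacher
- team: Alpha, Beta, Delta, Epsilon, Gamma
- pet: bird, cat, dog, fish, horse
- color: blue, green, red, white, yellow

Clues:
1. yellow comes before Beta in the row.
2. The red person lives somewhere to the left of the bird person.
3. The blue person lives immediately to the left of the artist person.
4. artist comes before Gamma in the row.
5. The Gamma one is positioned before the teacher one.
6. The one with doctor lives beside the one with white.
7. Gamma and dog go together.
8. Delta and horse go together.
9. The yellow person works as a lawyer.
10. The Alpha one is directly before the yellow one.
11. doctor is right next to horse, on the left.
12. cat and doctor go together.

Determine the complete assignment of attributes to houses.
Solution:

House | Profession | Team | Pet | Color
---------------------------------------
  1   | doctor | Epsilon | cat | blue
  2   | artist | Delta | horse | white
  3   | engineer | Alpha | fish | red
  4   | lawyer | Gamma | dog | yellow
  5   | teacher | Beta | bird | green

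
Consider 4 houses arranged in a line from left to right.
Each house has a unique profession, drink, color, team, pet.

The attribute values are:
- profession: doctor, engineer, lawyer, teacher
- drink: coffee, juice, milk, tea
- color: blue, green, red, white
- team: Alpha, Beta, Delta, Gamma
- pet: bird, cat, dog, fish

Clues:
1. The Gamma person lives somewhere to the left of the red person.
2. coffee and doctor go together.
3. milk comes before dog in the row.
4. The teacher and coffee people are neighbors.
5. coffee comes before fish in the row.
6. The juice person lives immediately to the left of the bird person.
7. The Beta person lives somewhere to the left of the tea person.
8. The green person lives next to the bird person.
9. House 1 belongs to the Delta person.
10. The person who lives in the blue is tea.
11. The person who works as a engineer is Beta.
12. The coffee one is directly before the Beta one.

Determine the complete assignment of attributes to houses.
Solution:

House | Profession | Drink | Color | Team | Pet
-----------------------------------------------
  1   | teacher | juice | green | Delta | cat
  2   | doctor | coffee | white | Gamma | bird
  3   | engineer | milk | red | Beta | fish
  4   | lawyer | tea | blue | Alpha | dog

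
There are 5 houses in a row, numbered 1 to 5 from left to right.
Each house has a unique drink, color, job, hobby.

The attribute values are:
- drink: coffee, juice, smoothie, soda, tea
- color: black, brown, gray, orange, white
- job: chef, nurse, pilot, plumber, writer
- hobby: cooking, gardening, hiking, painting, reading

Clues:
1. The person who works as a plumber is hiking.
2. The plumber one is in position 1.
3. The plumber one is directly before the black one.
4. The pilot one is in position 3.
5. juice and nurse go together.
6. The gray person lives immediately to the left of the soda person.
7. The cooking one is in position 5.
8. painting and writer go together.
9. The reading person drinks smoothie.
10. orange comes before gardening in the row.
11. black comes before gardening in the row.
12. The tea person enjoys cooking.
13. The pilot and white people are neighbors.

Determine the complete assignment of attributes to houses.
Solution:

House | Drink | Color | Job | Hobby
-----------------------------------
  1   | coffee | gray | plumber | hiking
  2   | soda | black | writer | painting
  3   | smoothie | orange | pilot | reading
  4   | juice | white | nurse | gardening
  5   | tea | brown | chef | cooking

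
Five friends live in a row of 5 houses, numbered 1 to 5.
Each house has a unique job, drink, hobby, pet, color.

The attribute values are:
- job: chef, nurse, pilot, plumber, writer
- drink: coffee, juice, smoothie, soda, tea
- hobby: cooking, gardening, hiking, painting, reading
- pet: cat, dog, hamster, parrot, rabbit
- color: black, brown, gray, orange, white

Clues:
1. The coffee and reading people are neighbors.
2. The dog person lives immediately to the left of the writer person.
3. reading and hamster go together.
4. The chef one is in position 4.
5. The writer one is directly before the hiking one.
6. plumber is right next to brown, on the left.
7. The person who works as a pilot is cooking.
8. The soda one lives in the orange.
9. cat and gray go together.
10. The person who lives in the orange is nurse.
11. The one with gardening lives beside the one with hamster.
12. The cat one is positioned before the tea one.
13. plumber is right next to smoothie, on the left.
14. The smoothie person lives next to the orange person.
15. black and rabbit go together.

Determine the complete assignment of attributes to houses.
Solution:

House | Job | Drink | Hobby | Pet | Color
-----------------------------------------
  1   | plumber | coffee | gardening | dog | white
  2   | writer | smoothie | reading | hamster | brown
  3   | nurse | soda | hiking | parrot | orange
  4   | chef | juice | painting | cat | gray
  5   | pilot | tea | cooking | rabbit | black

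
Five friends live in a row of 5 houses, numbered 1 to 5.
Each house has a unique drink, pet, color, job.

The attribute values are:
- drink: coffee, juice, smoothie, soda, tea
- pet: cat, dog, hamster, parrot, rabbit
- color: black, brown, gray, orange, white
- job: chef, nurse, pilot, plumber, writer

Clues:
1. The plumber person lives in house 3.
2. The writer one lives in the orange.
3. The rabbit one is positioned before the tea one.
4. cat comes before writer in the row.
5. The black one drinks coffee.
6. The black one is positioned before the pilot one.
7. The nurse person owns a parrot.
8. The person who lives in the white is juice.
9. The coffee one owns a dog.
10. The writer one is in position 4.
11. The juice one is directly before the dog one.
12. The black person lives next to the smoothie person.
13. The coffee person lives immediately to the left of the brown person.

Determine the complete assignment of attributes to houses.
Solution:

House | Drink | Pet | Color | Job
---------------------------------
  1   | juice | parrot | white | nurse
  2   | coffee | dog | black | chef
  3   | smoothie | cat | brown | plumber
  4   | soda | rabbit | orange | writer
  5   | tea | hamster | gray | pilot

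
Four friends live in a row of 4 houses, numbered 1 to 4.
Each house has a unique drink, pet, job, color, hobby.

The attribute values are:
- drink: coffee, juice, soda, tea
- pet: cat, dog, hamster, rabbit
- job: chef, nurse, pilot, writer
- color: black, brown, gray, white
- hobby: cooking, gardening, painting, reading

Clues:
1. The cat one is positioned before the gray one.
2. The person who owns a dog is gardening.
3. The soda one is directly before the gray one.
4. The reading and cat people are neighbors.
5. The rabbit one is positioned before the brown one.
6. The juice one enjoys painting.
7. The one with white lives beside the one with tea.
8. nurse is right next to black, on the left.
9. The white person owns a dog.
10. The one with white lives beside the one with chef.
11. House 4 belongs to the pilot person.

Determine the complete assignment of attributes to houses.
Solution:

House | Drink | Pet | Job | Color | Hobby
-----------------------------------------
  1   | coffee | dog | nurse | white | gardening
  2   | tea | rabbit | chef | black | reading
  3   | soda | cat | writer | brown | cooking
  4   | juice | hamster | pilot | gray | painting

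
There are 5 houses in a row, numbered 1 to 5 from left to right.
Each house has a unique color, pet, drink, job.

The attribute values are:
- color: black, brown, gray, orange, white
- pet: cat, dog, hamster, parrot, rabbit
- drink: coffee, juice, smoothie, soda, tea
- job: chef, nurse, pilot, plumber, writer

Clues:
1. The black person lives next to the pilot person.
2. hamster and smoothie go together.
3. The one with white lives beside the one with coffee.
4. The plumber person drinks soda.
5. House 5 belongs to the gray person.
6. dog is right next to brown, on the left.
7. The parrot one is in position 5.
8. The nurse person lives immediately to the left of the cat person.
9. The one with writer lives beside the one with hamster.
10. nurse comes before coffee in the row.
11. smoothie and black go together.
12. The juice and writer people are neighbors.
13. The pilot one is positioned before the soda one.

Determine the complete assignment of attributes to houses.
Solution:

House | Color | Pet | Drink | Job
---------------------------------
  1   | white | dog | juice | nurse
  2   | brown | cat | coffee | writer
  3   | black | hamster | smoothie | chef
  4   | orange | rabbit | tea | pilot
  5   | gray | parrot | soda | plumber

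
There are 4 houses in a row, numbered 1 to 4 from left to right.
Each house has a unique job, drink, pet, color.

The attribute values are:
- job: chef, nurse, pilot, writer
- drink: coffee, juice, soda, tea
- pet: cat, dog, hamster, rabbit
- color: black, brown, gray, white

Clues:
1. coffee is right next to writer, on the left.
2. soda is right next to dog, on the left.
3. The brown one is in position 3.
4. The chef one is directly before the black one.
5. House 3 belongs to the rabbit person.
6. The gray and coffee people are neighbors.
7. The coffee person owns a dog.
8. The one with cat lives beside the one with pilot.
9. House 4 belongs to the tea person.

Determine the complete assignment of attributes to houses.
Solution:

House | Job | Drink | Pet | Color
---------------------------------
  1   | chef | soda | cat | gray
  2   | pilot | coffee | dog | black
  3   | writer | juice | rabbit | brown
  4   | nurse | tea | hamster | white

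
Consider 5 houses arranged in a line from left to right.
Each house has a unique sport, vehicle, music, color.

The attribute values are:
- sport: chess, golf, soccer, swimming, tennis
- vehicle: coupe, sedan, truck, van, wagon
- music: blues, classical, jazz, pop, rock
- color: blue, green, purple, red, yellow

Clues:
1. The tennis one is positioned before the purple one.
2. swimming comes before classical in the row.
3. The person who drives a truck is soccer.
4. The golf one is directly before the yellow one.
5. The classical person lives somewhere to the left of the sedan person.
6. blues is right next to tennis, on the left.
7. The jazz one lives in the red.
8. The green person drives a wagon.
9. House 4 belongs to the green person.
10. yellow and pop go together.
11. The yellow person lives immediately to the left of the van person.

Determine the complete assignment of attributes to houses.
Solution:

House | Sport | Vehicle | Music | Color
---------------------------------------
  1   | golf | coupe | jazz | red
  2   | soccer | truck | pop | yellow
  3   | swimming | van | blues | blue
  4   | tennis | wagon | classical | green
  5   | chess | sedan | rock | purple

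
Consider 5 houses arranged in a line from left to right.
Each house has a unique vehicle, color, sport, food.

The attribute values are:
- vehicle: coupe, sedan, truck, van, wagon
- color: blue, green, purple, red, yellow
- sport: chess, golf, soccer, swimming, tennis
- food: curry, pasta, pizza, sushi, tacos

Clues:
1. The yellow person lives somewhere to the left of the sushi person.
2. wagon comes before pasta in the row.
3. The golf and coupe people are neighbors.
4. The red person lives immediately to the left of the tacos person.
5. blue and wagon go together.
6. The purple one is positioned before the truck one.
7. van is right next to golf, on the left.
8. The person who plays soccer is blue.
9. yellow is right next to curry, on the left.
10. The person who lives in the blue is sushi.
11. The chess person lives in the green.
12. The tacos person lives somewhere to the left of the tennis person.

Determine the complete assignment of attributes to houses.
Solution:

House | Vehicle | Color | Sport | Food
--------------------------------------
  1   | van | red | swimming | pizza
  2   | sedan | yellow | golf | tacos
  3   | coupe | purple | tennis | curry
  4   | wagon | blue | soccer | sushi
  5   | truck | green | chess | pasta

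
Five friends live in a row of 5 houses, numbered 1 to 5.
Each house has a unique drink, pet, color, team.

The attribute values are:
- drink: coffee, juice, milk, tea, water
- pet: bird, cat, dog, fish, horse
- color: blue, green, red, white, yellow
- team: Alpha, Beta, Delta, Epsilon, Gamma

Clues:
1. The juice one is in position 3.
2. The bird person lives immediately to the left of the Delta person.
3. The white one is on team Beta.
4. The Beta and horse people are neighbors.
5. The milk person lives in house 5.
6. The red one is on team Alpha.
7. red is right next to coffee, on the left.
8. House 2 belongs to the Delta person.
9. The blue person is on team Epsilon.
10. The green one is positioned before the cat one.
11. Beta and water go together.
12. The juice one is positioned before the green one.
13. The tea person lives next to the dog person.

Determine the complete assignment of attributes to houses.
Solution:

House | Drink | Pet | Color | Team
----------------------------------
  1   | water | bird | white | Beta
  2   | tea | horse | yellow | Delta
  3   | juice | dog | red | Alpha
  4   | coffee | fish | green | Gamma
  5   | milk | cat | blue | Epsilon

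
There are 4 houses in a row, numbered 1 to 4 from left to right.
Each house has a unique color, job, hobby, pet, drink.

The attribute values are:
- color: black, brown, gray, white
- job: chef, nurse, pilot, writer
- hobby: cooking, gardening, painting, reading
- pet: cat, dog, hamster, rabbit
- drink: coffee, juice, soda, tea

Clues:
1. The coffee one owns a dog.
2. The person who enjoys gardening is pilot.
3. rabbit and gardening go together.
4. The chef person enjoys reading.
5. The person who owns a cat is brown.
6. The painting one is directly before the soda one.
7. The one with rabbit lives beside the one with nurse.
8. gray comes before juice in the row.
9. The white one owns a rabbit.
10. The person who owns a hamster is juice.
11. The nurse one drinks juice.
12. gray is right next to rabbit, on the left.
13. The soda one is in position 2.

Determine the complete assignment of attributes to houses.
Solution:

House | Color | Job | Hobby | Pet | Drink
-----------------------------------------
  1   | gray | writer | painting | dog | coffee
  2   | white | pilot | gardening | rabbit | soda
  3   | black | nurse | cooking | hamster | juice
  4   | brown | chef | reading | cat | tea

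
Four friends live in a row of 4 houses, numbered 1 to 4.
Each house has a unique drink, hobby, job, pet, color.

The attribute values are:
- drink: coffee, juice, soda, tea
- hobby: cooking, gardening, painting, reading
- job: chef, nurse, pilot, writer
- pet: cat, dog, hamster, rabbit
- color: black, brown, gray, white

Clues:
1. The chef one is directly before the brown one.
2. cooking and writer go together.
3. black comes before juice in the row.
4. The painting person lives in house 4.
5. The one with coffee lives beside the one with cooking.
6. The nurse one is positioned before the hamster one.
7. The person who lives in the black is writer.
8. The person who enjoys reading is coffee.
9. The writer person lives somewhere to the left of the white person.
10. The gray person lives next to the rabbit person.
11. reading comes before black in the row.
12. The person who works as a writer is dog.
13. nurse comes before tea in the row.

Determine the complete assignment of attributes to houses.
Solution:

House | Drink | Hobby | Job | Pet | Color
-----------------------------------------
  1   | soda | gardening | chef | cat | gray
  2   | coffee | reading | nurse | rabbit | brown
  3   | tea | cooking | writer | dog | black
  4   | juice | painting | pilot | hamster | white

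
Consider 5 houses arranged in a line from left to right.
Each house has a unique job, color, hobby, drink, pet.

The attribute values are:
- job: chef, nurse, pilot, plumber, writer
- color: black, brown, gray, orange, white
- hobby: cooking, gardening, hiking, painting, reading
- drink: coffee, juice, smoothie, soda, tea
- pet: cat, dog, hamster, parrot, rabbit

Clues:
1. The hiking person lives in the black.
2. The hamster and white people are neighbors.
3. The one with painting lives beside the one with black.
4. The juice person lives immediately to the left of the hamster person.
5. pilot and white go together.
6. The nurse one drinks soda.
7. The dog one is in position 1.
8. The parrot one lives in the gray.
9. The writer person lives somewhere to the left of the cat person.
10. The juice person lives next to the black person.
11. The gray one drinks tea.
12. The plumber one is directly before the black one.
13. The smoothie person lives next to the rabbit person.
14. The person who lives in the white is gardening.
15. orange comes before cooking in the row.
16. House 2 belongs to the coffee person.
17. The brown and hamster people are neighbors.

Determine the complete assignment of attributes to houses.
Solution:

House | Job | Color | Hobby | Drink | Pet
-----------------------------------------
  1   | plumber | brown | painting | juice | dog
  2   | writer | black | hiking | coffee | hamster
  3   | pilot | white | gardening | smoothie | cat
  4   | nurse | orange | reading | soda | rabbit
  5   | chef | gray | cooking | tea | parrot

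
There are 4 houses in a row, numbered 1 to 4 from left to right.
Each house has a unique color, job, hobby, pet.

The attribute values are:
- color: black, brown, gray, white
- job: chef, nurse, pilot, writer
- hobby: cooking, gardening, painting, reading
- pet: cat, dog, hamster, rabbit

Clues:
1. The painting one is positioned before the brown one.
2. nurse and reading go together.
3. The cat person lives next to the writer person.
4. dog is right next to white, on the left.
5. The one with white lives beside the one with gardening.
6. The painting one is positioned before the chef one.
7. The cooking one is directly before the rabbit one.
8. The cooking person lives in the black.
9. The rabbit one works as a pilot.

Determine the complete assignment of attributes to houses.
Solution:

House | Color | Job | Hobby | Pet
---------------------------------
  1   | gray | nurse | reading | cat
  2   | black | writer | cooking | dog
  3   | white | pilot | painting | rabbit
  4   | brown | chef | gardening | hamster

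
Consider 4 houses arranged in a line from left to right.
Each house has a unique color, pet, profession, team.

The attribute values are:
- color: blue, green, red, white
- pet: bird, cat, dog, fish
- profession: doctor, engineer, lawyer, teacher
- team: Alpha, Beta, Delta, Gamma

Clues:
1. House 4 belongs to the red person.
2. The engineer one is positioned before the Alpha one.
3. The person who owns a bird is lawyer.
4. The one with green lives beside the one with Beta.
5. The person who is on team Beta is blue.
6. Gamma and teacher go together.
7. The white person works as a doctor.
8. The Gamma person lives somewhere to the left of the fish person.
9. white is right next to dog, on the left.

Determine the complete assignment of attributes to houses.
Solution:

House | Color | Pet | Profession | Team
---------------------------------------
  1   | white | cat | doctor | Delta
  2   | green | dog | teacher | Gamma
  3   | blue | fish | engineer | Beta
  4   | red | bird | lawyer | Alpha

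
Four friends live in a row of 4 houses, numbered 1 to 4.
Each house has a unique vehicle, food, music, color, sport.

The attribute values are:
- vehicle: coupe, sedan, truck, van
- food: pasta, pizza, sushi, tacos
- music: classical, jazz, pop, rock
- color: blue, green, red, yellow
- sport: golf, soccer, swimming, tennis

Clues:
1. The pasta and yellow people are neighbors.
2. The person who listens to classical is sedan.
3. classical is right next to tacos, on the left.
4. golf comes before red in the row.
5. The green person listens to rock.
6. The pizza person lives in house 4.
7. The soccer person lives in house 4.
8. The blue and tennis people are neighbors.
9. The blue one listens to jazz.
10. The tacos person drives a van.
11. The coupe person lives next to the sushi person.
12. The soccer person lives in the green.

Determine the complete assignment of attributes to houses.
Solution:

House | Vehicle | Food | Music | Color | Sport
----------------------------------------------
  1   | coupe | pasta | jazz | blue | golf
  2   | sedan | sushi | classical | yellow | tennis
  3   | van | tacos | pop | red | swimming
  4   | truck | pizza | rock | green | soccer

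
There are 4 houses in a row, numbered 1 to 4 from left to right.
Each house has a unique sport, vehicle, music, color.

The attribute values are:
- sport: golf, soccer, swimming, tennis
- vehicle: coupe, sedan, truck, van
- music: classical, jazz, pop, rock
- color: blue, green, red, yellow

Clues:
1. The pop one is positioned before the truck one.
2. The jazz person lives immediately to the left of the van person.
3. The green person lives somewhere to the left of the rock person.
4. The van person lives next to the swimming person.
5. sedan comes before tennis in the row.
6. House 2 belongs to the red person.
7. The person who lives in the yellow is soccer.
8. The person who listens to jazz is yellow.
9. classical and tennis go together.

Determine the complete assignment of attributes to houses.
Solution:

House | Sport | Vehicle | Music | Color
---------------------------------------
  1   | soccer | sedan | jazz | yellow
  2   | tennis | van | classical | red
  3   | swimming | coupe | pop | green
  4   | golf | truck | rock | blue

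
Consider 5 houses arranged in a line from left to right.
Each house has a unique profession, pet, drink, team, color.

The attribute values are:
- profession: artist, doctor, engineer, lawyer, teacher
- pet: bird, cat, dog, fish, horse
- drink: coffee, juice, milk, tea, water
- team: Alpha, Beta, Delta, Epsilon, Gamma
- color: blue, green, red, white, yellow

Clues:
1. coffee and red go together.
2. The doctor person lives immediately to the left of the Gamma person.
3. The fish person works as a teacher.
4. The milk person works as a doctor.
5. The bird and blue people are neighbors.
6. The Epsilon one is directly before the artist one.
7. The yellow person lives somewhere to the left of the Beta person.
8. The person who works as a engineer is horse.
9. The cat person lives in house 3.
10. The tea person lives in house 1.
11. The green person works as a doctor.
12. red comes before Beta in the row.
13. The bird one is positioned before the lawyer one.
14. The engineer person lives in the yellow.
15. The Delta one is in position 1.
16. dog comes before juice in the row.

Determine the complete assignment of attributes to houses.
Solution:

House | Profession | Pet | Drink | Team | Color
-----------------------------------------------
  1   | engineer | horse | tea | Delta | yellow
  2   | doctor | bird | milk | Epsilon | green
  3   | artist | cat | water | Gamma | blue
  4   | lawyer | dog | coffee | Alpha | red
  5   | teacher | fish | juice | Beta | white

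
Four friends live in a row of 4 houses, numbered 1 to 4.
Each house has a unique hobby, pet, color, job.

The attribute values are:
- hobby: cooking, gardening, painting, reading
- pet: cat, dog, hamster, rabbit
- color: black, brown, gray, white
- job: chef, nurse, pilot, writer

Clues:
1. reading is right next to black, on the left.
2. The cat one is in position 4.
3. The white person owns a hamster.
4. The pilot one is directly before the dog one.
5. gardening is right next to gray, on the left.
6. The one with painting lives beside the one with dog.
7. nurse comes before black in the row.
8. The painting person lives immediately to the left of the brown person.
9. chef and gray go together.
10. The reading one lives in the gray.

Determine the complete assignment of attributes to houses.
Solution:

House | Hobby | Pet | Color | Job
---------------------------------
  1   | painting | hamster | white | pilot
  2   | gardening | dog | brown | nurse
  3   | reading | rabbit | gray | chef
  4   | cooking | cat | black | writer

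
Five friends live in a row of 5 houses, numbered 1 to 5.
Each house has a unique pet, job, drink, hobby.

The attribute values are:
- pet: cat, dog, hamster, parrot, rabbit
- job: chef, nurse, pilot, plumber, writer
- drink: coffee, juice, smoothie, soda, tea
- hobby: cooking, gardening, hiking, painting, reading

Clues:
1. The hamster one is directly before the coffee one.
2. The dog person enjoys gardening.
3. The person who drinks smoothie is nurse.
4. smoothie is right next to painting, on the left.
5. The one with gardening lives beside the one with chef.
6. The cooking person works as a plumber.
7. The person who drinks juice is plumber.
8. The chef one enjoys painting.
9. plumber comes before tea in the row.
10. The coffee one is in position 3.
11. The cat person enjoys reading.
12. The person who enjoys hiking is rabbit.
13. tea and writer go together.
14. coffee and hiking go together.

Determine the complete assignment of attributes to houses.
Solution:

House | Pet | Job | Drink | Hobby
---------------------------------
  1   | dog | nurse | smoothie | gardening
  2   | hamster | chef | soda | painting
  3   | rabbit | pilot | coffee | hiking
  4   | parrot | plumber | juice | cooking
  5   | cat | writer | tea | reading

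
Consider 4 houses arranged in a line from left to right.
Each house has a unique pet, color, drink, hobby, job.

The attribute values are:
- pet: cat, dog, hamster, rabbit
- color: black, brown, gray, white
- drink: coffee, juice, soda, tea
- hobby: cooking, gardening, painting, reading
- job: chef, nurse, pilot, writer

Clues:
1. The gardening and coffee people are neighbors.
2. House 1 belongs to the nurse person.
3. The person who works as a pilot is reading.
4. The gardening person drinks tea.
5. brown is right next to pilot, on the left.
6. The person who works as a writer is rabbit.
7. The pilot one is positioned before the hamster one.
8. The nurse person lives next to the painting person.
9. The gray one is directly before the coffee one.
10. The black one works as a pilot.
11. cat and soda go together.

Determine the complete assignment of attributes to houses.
Solution:

House | Pet | Color | Drink | Hobby | Job
-----------------------------------------
  1   | dog | gray | tea | gardening | nurse
  2   | rabbit | brown | coffee | painting | writer
  3   | cat | black | soda | reading | pilot
  4   | hamster | white | juice | cooking | chef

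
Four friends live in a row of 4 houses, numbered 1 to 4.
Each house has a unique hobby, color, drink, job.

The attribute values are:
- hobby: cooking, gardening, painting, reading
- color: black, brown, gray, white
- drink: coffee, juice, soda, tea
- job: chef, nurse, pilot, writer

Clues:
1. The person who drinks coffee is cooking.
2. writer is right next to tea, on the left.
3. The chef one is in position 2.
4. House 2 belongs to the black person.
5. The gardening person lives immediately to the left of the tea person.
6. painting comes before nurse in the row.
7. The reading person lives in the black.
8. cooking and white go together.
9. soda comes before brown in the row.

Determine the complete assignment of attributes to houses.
Solution:

House | Hobby | Color | Drink | Job
-----------------------------------
  1   | gardening | gray | soda | writer
  2   | reading | black | tea | chef
  3   | painting | brown | juice | pilot
  4   | cooking | white | coffee | nurse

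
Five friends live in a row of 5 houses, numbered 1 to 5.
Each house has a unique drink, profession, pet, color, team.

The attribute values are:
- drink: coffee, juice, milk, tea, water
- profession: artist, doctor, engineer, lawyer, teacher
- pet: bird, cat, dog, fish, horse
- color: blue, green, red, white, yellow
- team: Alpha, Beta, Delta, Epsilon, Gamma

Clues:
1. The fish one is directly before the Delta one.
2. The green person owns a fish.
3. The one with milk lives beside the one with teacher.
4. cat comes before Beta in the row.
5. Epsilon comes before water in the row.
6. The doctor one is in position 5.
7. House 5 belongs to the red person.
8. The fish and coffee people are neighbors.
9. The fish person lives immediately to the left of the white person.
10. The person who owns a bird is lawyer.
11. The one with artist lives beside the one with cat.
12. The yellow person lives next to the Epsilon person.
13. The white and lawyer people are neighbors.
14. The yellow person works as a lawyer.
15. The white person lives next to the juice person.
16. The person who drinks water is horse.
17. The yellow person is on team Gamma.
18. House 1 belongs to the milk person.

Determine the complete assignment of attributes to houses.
Solution:

House | Drink | Profession | Pet | Color | Team
-----------------------------------------------
  1   | milk | artist | fish | green | Alpha
  2   | coffee | teacher | cat | white | Delta
  3   | juice | lawyer | bird | yellow | Gamma
  4   | tea | engineer | dog | blue | Epsilon
  5   | water | doctor | horse | red | Beta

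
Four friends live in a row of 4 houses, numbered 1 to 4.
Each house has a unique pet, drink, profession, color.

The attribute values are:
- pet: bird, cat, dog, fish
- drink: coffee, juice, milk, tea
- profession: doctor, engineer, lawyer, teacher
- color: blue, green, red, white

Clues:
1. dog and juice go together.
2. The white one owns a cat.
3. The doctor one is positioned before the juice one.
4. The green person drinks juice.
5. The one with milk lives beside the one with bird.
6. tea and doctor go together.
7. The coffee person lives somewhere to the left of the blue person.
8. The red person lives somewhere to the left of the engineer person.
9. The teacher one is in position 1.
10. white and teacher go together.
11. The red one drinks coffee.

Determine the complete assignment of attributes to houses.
Solution:

House | Pet | Drink | Profession | Color
----------------------------------------
  1   | cat | milk | teacher | white
  2   | bird | coffee | lawyer | red
  3   | fish | tea | doctor | blue
  4   | dog | juice | engineer | green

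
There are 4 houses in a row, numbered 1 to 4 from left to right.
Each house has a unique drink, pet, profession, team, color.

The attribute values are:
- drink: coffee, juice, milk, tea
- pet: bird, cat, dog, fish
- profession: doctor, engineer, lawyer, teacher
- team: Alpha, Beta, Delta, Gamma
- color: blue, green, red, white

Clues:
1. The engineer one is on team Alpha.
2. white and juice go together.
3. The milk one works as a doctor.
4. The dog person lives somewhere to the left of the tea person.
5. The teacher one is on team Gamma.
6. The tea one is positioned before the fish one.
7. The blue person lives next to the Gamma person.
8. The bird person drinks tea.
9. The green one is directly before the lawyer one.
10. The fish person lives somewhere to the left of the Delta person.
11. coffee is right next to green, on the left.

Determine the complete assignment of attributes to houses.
Solution:

House | Drink | Pet | Profession | Team | Color
-----------------------------------------------
  1   | coffee | dog | engineer | Alpha | blue
  2   | tea | bird | teacher | Gamma | green
  3   | juice | fish | lawyer | Beta | white
  4   | milk | cat | doctor | Delta | red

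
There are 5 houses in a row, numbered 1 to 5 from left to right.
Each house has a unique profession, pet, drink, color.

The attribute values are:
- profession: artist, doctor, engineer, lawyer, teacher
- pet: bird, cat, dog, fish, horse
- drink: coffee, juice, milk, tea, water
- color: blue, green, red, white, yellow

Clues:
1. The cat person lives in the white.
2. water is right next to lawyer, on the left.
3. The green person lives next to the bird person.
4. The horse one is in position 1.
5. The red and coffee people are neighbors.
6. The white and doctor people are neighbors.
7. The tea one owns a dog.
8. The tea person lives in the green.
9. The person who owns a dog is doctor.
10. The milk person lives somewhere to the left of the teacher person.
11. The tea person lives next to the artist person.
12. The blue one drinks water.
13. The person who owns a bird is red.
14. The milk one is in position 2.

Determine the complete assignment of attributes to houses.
Solution:

House | Profession | Pet | Drink | Color
----------------------------------------
  1   | engineer | horse | water | blue
  2   | lawyer | cat | milk | white
  3   | doctor | dog | tea | green
  4   | artist | bird | juice | red
  5   | teacher | fish | coffee | yellow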